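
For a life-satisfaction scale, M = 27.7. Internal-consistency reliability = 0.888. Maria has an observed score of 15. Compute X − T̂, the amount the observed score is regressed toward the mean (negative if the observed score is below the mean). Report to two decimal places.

-1.42

Weight the observed score by reliability and the mean by (1 − reliability): T̂ = 0.888·15 + 0.112·27.7 = 13.320 + 3.1024 = 16.4224.
X − T̂ = 15 − 16.422 = -1.422 → -1.42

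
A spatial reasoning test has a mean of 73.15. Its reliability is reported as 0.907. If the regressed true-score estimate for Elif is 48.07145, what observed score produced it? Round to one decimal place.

45.5

T̂ = ρX + (1 − ρ)μ  ⇒  X = (T̂ − (1 − ρ)μ) / ρ
X = (48.07145 − 0.093 × 73.15) / 0.907 = (48.07145 − 6.80295) / 0.907 = 41.26850 / 0.907 = 45.500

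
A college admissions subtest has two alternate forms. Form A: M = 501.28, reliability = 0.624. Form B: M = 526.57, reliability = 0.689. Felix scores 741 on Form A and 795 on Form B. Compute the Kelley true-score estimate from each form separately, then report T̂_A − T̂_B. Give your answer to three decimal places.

-60.653

T̂_A = 0.624(741) + 0.376(501.28) = 650.86528
T̂_B = 0.689(795) + 0.311(526.57) = 711.51827
T̂_A − T̂_B = -60.65299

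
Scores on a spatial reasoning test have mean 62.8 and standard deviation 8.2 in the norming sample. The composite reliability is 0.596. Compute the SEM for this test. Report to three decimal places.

5.212

SEM = SD · √(1 − ρ) = 8.2 × √0.404 = 8.2 × 0.6356 = 5.2120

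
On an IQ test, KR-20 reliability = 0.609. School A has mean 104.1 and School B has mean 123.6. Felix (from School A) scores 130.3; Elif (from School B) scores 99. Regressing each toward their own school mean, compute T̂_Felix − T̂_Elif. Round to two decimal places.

11.44

T̂_Felix = 0.609(130.3) + 0.391(104.1) = 120.0558
T̂_Elif = 0.609(99) + 0.391(123.6) = 108.6186
Difference = 120.0558 − 108.6186 = 11.4372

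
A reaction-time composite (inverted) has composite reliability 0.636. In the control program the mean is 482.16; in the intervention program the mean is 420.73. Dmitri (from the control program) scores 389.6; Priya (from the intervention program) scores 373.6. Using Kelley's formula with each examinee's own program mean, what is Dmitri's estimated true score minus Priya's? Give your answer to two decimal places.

T̂_Dmitri = 0.636(389.6) + 0.364(482.16) = 423.2918
T̂_Priya = 0.636(373.6) + 0.364(420.73) = 390.7553
Difference = 423.2918 − 390.7553 = 32.5365

32.54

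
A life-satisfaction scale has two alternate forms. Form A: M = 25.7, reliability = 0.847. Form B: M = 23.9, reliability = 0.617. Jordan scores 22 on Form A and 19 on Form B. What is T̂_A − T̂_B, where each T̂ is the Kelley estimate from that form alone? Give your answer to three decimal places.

T̂_A = 0.847(22) + 0.153(25.7) = 22.56610
T̂_B = 0.617(19) + 0.383(23.9) = 20.87670
T̂_A − T̂_B = 1.68940

1.689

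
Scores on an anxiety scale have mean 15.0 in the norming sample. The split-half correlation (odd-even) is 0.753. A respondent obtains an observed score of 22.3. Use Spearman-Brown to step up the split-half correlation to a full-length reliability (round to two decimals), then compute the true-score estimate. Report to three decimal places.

21.278

Spearman-Brown: ρ = 2r/(1 + r) = 2(0.753)/(1 + 0.753) = 1.5060/1.753 = 0.8591 → 0.86
T̂ = ρX + (1 − ρ)μ
  = 0.86 × 22.3 + 0.14 × 15.0
  = 19.178 + 2.100
  = 21.2780
  ≈ 21.278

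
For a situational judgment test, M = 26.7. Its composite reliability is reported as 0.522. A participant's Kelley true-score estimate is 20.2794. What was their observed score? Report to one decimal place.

T̂ = ρX + (1 − ρ)μ  ⇒  X = (T̂ − (1 − ρ)μ) / ρ
X = (20.2794 − 0.478 × 26.7) / 0.522 = (20.2794 − 12.7626) / 0.522 = 7.5168 / 0.522 = 14.400

14.4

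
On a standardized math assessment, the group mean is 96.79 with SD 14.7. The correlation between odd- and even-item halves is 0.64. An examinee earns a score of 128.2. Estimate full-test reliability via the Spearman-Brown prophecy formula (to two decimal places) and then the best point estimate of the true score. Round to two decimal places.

Spearman-Brown: ρ = 2r/(1 + r) = 2(0.64)/(1 + 0.64) = 1.280/1.64 = 0.7805 → 0.78
Kelley's formula gives T̂ = 0.78·128.2 + 0.22·96.79 = 99.996 + 21.2938 = 121.290.

121.29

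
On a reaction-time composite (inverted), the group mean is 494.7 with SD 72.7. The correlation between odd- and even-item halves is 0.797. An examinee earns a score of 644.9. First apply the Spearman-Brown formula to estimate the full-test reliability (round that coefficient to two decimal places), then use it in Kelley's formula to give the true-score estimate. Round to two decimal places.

Spearman-Brown: ρ = 2r/(1 + r) = 2(0.797)/(1 + 0.797) = 1.5940/1.797 = 0.8870 → 0.89
T̂ = 0.89(644.9) + 0.11(494.7) = 573.961 + 54.417 = 628.378 → 628.38

628.38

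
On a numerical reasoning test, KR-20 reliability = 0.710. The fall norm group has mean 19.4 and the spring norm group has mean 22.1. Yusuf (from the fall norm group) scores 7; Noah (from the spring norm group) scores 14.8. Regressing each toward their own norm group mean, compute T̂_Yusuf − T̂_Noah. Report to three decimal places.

T̂_Yusuf = 0.710(7) + 0.290(19.4) = 10.59600
T̂_Noah = 0.710(14.8) + 0.290(22.1) = 16.91700
Difference = 10.59600 − 16.91700 = -6.32100

-6.321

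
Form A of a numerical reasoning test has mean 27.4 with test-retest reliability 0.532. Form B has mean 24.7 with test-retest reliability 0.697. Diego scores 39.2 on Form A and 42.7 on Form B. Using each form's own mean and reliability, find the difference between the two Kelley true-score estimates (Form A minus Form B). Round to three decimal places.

-3.568

T̂_A = 0.532(39.2) + 0.468(27.4) = 33.67760
T̂_B = 0.697(42.7) + 0.303(24.7) = 37.24600
T̂_A − T̂_B = -3.56840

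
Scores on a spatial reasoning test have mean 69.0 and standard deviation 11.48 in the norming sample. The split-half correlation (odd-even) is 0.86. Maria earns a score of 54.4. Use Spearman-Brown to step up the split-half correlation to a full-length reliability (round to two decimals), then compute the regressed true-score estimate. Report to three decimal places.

Spearman-Brown: ρ = 2r/(1 + r) = 2(0.86)/(1 + 0.86) = 1.720/1.86 = 0.9247 → 0.92
Kelley's formula gives T̂ = 0.92·54.4 + 0.08·69.0 = 50.048 + 5.520 = 55.5680.

55.568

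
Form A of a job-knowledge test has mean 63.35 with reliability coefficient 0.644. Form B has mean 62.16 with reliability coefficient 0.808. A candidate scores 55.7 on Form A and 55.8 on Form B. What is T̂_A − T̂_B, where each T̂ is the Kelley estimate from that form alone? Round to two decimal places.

T̂_A = 0.644(55.7) + 0.356(63.35) = 58.4234
T̂_B = 0.808(55.8) + 0.192(62.16) = 57.0211
T̂_A − T̂_B = 1.4023

1.40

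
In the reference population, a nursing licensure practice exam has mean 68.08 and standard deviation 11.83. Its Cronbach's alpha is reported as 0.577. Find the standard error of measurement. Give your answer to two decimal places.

SEM = SD · √(1 − ρ) = 11.83 × √0.423 = 11.83 × 0.6504 = 7.694

7.69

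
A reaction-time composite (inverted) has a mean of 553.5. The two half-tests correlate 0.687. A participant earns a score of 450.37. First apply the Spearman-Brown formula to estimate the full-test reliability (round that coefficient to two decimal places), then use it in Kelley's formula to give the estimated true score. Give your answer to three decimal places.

Spearman-Brown: ρ = 2r/(1 + r) = 2(0.687)/(1 + 0.687) = 1.3740/1.687 = 0.8145 → 0.81
T̂ = 0.81(450.37) + 0.19(553.5) = 364.7997 + 105.165 = 469.9647 → 469.965

469.965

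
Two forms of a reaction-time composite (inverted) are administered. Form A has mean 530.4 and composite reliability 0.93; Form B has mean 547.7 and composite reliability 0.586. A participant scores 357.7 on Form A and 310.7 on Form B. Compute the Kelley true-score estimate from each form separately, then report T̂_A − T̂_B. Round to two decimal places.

-39.03

T̂_A = 0.93(357.7) + 0.07(530.4) = 369.7890
T̂_B = 0.586(310.7) + 0.414(547.7) = 408.8180
T̂_A − T̂_B = -39.0290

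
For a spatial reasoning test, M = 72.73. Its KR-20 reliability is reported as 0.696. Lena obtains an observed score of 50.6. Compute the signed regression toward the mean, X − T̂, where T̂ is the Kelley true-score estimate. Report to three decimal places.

-6.728

T̂ = 0.696(50.6) + 0.304(72.73) = 35.2176 + 22.10992 = 57.32752 → 57.3275
X − T̂ = 50.6 − 57.3275 = -6.7275 → -6.728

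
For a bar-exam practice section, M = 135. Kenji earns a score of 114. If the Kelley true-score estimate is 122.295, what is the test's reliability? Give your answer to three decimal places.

0.605

T̂ = ρX + (1 − ρ)μ  ⇒  T̂ − μ = ρ(X − μ)
ρ = (T̂ − μ)/(X − μ) = (122.295 − 135) / (114 − 135) = -12.705 / -21.0 = 0.60500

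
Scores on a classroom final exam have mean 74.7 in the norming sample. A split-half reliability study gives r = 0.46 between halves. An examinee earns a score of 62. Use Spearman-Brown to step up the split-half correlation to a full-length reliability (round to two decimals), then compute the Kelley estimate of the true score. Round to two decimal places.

Spearman-Brown: ρ = 2r/(1 + r) = 2(0.46)/(1 + 0.46) = 0.920/1.46 = 0.6301 → 0.63
T̂ = 0.63(62) + 0.37(74.7) = 39.06 + 27.639 = 66.699 → 66.70

66.70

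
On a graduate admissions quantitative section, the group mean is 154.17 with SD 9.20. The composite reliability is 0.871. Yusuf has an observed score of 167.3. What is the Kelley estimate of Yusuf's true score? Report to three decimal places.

T̂ = ρX + (1 − ρ)μ
  = 0.871 × 167.3 + 0.129 × 154.17
  = 145.7183 + 19.88793
  = 165.6062
  ≈ 165.606

165.606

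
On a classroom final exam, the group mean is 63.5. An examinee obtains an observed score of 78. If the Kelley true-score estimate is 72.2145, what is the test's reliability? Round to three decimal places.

0.601

T̂ = ρX + (1 − ρ)μ  ⇒  T̂ − μ = ρ(X − μ)
ρ = (T̂ − μ)/(X − μ) = (72.2145 − 63.5) / (78 − 63.5) = 8.7145 / 14.5 = 0.60100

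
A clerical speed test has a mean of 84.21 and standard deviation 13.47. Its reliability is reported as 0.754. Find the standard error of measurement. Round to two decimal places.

SEM = SD · √(1 − ρ) = 13.47 × √0.246 = 13.47 × 0.4960 = 6.681

6.68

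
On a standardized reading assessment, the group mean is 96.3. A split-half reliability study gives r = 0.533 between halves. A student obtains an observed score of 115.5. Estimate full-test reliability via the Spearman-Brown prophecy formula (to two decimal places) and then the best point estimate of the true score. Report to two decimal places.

Spearman-Brown: ρ = 2r/(1 + r) = 2(0.533)/(1 + 0.533) = 1.0660/1.533 = 0.6954 → 0.70
T̂ = 0.70(115.5) + 0.30(96.3) = 80.850 + 28.890 = 109.740 → 109.74

109.74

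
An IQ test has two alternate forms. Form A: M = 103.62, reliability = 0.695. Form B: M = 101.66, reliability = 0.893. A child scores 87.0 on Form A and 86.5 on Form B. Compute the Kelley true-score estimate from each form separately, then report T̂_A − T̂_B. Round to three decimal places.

3.947

T̂_A = 0.695(87.0) + 0.305(103.62) = 92.06910
T̂_B = 0.893(86.5) + 0.107(101.66) = 88.12212
T̂_A − T̂_B = 3.94698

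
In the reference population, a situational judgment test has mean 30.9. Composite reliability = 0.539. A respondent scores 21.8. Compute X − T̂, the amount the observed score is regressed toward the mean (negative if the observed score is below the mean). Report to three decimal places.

-4.195

T̂ = ρX + (1 − ρ)μ
  = 0.539 × 21.8 + 0.461 × 30.9
  = 11.7502 + 14.2449
  = 25.99510
  ≈ 25.9951
X − T̂ = 21.8 − 25.9951 = -4.1951 → -4.195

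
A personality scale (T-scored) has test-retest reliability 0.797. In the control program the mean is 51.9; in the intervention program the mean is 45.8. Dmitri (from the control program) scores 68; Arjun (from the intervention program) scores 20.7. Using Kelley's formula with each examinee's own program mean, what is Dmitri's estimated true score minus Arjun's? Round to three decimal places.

38.936

T̂_Dmitri = 0.797(68) + 0.203(51.9) = 64.73170
T̂_Arjun = 0.797(20.7) + 0.203(45.8) = 25.79530
Difference = 64.73170 − 25.79530 = 38.93640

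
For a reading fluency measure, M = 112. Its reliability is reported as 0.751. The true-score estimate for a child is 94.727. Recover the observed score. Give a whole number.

T̂ = ρX + (1 − ρ)μ  ⇒  X = (T̂ − (1 − ρ)μ) / ρ
X = (94.727 − 0.249 × 112) / 0.751 = (94.727 − 27.888) / 0.751 = 66.839 / 0.751 = 89.00

89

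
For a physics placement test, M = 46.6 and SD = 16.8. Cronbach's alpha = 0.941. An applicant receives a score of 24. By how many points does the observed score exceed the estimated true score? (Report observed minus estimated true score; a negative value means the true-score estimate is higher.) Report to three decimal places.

-1.333

Regress the observed score toward the mean by the unreliability: T̂ = 0.941·24 + 0.059·46.6 = 22.584 + 2.7494 = 25.33340.
X − T̂ = 24 − 25.3334 = -1.3334 → -1.333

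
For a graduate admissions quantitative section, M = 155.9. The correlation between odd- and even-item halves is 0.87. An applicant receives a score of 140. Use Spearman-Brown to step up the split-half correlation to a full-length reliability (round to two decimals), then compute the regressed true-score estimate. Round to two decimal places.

Spearman-Brown: ρ = 2r/(1 + r) = 2(0.87)/(1 + 0.87) = 1.740/1.87 = 0.9305 → 0.93
T̂ = 0.93(140) + 0.07(155.9) = 130.20 + 10.913 = 141.113 → 141.11

141.11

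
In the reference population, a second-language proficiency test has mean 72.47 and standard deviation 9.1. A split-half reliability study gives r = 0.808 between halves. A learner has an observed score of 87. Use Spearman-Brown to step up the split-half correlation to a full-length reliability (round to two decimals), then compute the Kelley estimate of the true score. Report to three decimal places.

Spearman-Brown: ρ = 2r/(1 + r) = 2(0.808)/(1 + 0.808) = 1.6160/1.808 = 0.8938 → 0.89
T̂ = 0.89(87) + 0.11(72.47) = 77.43 + 7.9717 = 85.4017 → 85.402

85.402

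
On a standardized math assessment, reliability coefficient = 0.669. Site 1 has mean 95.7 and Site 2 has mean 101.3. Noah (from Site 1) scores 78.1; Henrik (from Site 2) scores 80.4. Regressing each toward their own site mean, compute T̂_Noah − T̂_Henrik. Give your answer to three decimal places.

-3.392

T̂_Noah = 0.669(78.1) + 0.331(95.7) = 83.92560
T̂_Henrik = 0.669(80.4) + 0.331(101.3) = 87.31790
Difference = 83.92560 − 87.31790 = -3.39230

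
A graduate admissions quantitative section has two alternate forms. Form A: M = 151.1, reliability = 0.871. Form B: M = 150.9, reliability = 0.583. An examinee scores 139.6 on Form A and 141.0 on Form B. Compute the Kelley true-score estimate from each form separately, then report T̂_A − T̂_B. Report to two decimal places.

T̂_A = 0.871(139.6) + 0.129(151.1) = 141.0835
T̂_B = 0.583(141.0) + 0.417(150.9) = 145.1283
T̂_A − T̂_B = -4.0448

-4.04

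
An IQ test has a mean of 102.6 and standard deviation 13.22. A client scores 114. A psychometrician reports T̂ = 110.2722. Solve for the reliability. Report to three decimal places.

T̂ = ρX + (1 − ρ)μ  ⇒  T̂ − μ = ρ(X − μ)
ρ = (T̂ − μ)/(X − μ) = (110.2722 − 102.6) / (114 − 102.6) = 7.6722 / 11.4 = 0.67300

0.673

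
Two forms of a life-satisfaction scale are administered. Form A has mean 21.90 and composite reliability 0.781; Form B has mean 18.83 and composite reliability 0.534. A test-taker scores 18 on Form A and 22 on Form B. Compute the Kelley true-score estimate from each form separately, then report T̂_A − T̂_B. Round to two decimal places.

T̂_A = 0.781(18) + 0.219(21.90) = 18.8541
T̂_B = 0.534(22) + 0.466(18.83) = 20.5228
T̂_A − T̂_B = -1.6687

-1.67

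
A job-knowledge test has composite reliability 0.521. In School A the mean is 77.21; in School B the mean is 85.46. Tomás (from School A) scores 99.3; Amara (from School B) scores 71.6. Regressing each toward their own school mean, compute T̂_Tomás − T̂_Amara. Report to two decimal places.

10.48

T̂_Tomás = 0.521(99.3) + 0.479(77.21) = 88.7189
T̂_Amara = 0.521(71.6) + 0.479(85.46) = 78.2389
Difference = 88.7189 − 78.2389 = 10.4800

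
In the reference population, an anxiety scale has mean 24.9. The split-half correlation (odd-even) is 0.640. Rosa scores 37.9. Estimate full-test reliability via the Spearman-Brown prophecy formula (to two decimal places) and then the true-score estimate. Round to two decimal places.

Spearman-Brown: ρ = 2r/(1 + r) = 2(0.640)/(1 + 0.640) = 1.2800/1.640 = 0.7805 → 0.78
T̂ = ρX + (1 − ρ)μ
  = 0.78 × 37.9 + 0.22 × 24.9
  = 29.562 + 5.478
  = 35.040
  ≈ 35.04

35.04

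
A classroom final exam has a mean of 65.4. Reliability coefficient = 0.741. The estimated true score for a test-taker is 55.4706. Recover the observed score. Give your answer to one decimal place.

52.0

T̂ = ρX + (1 − ρ)μ  ⇒  X = (T̂ − (1 − ρ)μ) / ρ
X = (55.4706 − 0.259 × 65.4) / 0.741 = (55.4706 − 16.9386) / 0.741 = 38.5320 / 0.741 = 52.000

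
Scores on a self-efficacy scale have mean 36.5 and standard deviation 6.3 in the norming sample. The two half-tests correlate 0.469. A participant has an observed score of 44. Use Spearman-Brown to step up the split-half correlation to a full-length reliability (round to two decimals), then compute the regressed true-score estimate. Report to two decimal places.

Spearman-Brown: ρ = 2r/(1 + r) = 2(0.469)/(1 + 0.469) = 0.9380/1.469 = 0.6385 → 0.64
Kelley's formula gives T̂ = 0.64·44 + 0.36·36.5 = 28.16 + 13.140 = 41.300.

41.30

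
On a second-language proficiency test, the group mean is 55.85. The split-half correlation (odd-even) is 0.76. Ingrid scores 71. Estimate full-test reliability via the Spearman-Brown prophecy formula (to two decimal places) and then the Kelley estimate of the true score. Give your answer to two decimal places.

68.88

Spearman-Brown: ρ = 2r/(1 + r) = 2(0.76)/(1 + 0.76) = 1.520/1.76 = 0.8636 → 0.86
T̂ = ρX + (1 − ρ)μ
  = 0.86 × 71 + 0.14 × 55.85
  = 61.06 + 7.8190
  = 68.879
  ≈ 68.88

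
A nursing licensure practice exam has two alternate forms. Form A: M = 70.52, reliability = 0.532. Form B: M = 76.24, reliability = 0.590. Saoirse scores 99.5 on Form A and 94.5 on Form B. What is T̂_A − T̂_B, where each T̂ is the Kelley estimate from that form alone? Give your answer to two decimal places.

T̂_A = 0.532(99.5) + 0.468(70.52) = 85.9374
T̂_B = 0.590(94.5) + 0.410(76.24) = 87.0134
T̂_A − T̂_B = -1.0760

-1.08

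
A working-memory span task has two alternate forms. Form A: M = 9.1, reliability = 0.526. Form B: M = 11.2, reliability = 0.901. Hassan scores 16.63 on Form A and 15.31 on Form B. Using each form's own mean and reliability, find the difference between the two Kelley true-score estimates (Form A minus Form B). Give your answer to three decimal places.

T̂_A = 0.526(16.63) + 0.474(9.1) = 13.06078
T̂_B = 0.901(15.31) + 0.099(11.2) = 14.90311
T̂_A − T̂_B = -1.84233

-1.842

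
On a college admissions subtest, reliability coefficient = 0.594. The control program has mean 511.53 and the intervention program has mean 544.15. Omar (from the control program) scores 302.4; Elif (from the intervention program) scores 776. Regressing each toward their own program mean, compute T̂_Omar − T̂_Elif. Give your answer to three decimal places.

T̂_Omar = 0.594(302.4) + 0.406(511.53) = 387.30678
T̂_Elif = 0.594(776) + 0.406(544.15) = 681.86890
Difference = 387.30678 − 681.86890 = -294.56212

-294.562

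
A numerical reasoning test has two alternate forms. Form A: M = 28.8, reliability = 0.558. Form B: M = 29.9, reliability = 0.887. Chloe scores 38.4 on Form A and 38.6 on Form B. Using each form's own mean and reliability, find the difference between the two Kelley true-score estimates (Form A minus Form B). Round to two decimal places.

T̂_A = 0.558(38.4) + 0.442(28.8) = 34.1568
T̂_B = 0.887(38.6) + 0.113(29.9) = 37.6169
T̂_A − T̂_B = -3.4601

-3.46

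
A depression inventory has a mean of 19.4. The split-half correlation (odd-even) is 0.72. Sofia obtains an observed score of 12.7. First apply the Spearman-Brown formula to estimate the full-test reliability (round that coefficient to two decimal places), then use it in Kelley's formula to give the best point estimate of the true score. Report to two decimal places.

13.77

Spearman-Brown: ρ = 2r/(1 + r) = 2(0.72)/(1 + 0.72) = 1.440/1.72 = 0.8372 → 0.84
T̂ = 0.84(12.7) + 0.16(19.4) = 10.668 + 3.104 = 13.772 → 13.77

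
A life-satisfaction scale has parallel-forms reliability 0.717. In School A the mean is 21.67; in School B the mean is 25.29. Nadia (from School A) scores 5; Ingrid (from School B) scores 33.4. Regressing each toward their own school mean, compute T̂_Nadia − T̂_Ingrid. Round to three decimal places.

T̂_Nadia = 0.717(5) + 0.283(21.67) = 9.71761
T̂_Ingrid = 0.717(33.4) + 0.283(25.29) = 31.10487
Difference = 9.71761 − 31.10487 = -21.38726

-21.387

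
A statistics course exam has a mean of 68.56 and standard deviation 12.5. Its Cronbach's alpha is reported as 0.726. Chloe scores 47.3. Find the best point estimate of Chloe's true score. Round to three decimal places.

53.125

T̂ = 0.726(47.3) + 0.274(68.56) = 34.3398 + 18.78544 = 53.1252 → 53.125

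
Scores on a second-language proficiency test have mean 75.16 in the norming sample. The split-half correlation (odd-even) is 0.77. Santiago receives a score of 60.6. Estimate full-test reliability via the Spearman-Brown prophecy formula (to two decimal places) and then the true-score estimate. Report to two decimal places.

62.49

Spearman-Brown: ρ = 2r/(1 + r) = 2(0.77)/(1 + 0.77) = 1.540/1.77 = 0.8701 → 0.87
Kelley's formula gives T̂ = 0.87·60.6 + 0.13·75.16 = 52.722 + 9.7708 = 62.493.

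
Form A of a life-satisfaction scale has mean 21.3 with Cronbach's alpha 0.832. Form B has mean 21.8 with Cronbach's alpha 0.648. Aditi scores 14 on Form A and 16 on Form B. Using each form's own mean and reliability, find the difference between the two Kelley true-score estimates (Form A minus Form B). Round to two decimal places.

T̂_A = 0.832(14) + 0.168(21.3) = 15.2264
T̂_B = 0.648(16) + 0.352(21.8) = 18.0416
T̂_A − T̂_B = -2.8152

-2.82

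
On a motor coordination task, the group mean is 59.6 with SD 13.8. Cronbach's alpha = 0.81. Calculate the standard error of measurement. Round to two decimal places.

SEM = SD · √(1 − ρ) = 13.8 × √0.19 = 13.8 × 0.4359 = 6.015

6.02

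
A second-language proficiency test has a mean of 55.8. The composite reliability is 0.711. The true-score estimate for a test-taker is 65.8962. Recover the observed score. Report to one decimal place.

70.0

T̂ = ρX + (1 − ρ)μ  ⇒  X = (T̂ − (1 − ρ)μ) / ρ
X = (65.8962 − 0.289 × 55.8) / 0.711 = (65.8962 − 16.1262) / 0.711 = 49.7700 / 0.711 = 70.000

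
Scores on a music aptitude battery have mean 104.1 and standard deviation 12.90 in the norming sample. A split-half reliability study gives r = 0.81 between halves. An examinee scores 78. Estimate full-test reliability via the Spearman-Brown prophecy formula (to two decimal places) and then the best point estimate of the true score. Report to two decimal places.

80.61

Spearman-Brown: ρ = 2r/(1 + r) = 2(0.81)/(1 + 0.81) = 1.620/1.81 = 0.8950 → 0.90
Regress the observed score toward the mean by the unreliability: T̂ = 0.90·78 + 0.10·104.1 = 70.20 + 10.410 = 80.610.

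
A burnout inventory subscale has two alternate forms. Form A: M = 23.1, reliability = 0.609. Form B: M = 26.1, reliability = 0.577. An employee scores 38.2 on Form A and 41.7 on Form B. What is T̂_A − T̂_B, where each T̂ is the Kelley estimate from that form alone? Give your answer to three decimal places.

T̂_A = 0.609(38.2) + 0.391(23.1) = 32.29590
T̂_B = 0.577(41.7) + 0.423(26.1) = 35.10120
T̂_A − T̂_B = -2.80530

-2.805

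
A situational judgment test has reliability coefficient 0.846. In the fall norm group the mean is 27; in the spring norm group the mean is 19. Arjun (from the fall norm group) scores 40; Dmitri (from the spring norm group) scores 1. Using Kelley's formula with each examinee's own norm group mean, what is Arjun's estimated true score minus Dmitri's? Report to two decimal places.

34.23

T̂_Arjun = 0.846(40) + 0.154(27) = 37.9980
T̂_Dmitri = 0.846(1) + 0.154(19) = 3.7720
Difference = 37.9980 − 3.7720 = 34.2260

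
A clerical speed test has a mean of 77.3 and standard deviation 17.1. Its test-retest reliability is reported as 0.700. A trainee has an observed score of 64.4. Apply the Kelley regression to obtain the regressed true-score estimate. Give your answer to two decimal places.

68.27

Regress the observed score toward the mean by the unreliability: T̂ = 0.700·64.4 + 0.300·77.3 = 45.0800 + 23.1900 = 68.270.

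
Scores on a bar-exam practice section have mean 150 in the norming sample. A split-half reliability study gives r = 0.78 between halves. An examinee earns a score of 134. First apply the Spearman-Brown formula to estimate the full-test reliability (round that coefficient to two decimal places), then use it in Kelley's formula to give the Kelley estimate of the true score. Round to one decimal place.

135.9

Spearman-Brown: ρ = 2r/(1 + r) = 2(0.78)/(1 + 0.78) = 1.560/1.78 = 0.8764 → 0.88
T̂ = 0.88(134) + 0.12(150) = 117.92 + 18.00 = 135.92 → 135.9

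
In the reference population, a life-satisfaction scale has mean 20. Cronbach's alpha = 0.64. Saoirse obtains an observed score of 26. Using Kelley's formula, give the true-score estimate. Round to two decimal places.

23.84

T̂ = 0.64(26) + 0.36(20) = 16.64 + 7.20 = 23.840 → 23.84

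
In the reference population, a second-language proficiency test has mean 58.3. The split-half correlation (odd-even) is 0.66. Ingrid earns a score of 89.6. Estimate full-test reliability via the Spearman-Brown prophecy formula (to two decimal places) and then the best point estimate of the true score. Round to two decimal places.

Spearman-Brown: ρ = 2r/(1 + r) = 2(0.66)/(1 + 0.66) = 1.320/1.66 = 0.7952 → 0.80
T̂ = ρX + (1 − ρ)μ
  = 0.80 × 89.6 + 0.20 × 58.3
  = 71.680 + 11.660
  = 83.340
  ≈ 83.34

83.34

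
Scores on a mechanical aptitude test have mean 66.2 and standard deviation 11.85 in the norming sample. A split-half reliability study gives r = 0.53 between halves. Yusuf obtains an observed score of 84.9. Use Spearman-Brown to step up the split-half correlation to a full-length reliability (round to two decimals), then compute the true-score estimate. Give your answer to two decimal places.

Spearman-Brown: ρ = 2r/(1 + r) = 2(0.53)/(1 + 0.53) = 1.060/1.53 = 0.6928 → 0.69
T̂ = 0.69(84.9) + 0.31(66.2) = 58.581 + 20.522 = 79.103 → 79.10

79.10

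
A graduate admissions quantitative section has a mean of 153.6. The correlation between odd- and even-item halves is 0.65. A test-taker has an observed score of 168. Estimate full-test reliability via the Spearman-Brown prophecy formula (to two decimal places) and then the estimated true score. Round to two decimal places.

Spearman-Brown: ρ = 2r/(1 + r) = 2(0.65)/(1 + 0.65) = 1.300/1.65 = 0.7879 → 0.79
Regress the observed score toward the mean by the unreliability: T̂ = 0.79·168 + 0.21·153.6 = 132.72 + 32.256 = 164.976.

164.98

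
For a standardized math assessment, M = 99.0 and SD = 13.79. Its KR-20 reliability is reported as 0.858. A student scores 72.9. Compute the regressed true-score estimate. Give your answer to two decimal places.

76.61

T̂ = 0.858(72.9) + 0.142(99.0) = 62.5482 + 14.0580 = 76.606 → 76.61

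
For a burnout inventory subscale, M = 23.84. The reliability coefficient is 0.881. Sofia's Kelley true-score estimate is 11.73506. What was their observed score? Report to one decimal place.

T̂ = ρX + (1 − ρ)μ  ⇒  X = (T̂ − (1 − ρ)μ) / ρ
X = (11.73506 − 0.119 × 23.84) / 0.881 = (11.73506 − 2.83696) / 0.881 = 8.89810 / 0.881 = 10.100

10.1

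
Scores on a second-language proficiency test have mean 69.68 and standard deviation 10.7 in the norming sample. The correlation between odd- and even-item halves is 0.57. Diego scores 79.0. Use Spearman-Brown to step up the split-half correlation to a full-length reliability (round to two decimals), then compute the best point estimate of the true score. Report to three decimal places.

76.484

Spearman-Brown: ρ = 2r/(1 + r) = 2(0.57)/(1 + 0.57) = 1.140/1.57 = 0.7261 → 0.73
T̂ = ρX + (1 − ρ)μ
  = 0.73 × 79.0 + 0.27 × 69.68
  = 57.670 + 18.8136
  = 76.4836
  ≈ 76.484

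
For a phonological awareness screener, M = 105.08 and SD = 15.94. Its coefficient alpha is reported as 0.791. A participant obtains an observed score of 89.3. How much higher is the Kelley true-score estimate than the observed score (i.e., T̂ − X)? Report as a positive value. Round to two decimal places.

3.30

Regress the observed score toward the mean by the unreliability: T̂ = 0.791·89.3 + 0.209·105.08 = 70.6363 + 21.96172 = 92.5980.
T̂ − X = 92.598 − 89.3 = 3.298 → 3.30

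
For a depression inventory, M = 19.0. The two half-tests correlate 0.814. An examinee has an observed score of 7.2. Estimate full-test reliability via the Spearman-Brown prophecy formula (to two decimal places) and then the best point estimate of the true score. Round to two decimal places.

Spearman-Brown: ρ = 2r/(1 + r) = 2(0.814)/(1 + 0.814) = 1.6280/1.814 = 0.8975 → 0.90
T̂ = 0.90(7.2) + 0.10(19.0) = 6.480 + 1.900 = 8.380 → 8.38

8.38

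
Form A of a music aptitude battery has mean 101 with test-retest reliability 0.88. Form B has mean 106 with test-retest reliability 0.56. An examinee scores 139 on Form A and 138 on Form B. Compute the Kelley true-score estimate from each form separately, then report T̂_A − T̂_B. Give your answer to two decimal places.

10.52

T̂_A = 0.88(139) + 0.12(101) = 134.4400
T̂_B = 0.56(138) + 0.44(106) = 123.9200
T̂_A − T̂_B = 10.5200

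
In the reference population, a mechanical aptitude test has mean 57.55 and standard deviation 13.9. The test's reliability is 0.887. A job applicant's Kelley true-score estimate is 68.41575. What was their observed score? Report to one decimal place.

69.8

T̂ = ρX + (1 − ρ)μ  ⇒  X = (T̂ − (1 − ρ)μ) / ρ
X = (68.41575 − 0.113 × 57.55) / 0.887 = (68.41575 − 6.50315) / 0.887 = 61.91260 / 0.887 = 69.800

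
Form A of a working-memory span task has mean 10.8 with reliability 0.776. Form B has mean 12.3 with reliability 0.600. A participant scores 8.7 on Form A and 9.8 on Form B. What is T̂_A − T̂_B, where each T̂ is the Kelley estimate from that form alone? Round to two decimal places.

-1.63

T̂_A = 0.776(8.7) + 0.224(10.8) = 9.1704
T̂_B = 0.600(9.8) + 0.400(12.3) = 10.8000
T̂_A − T̂_B = -1.6296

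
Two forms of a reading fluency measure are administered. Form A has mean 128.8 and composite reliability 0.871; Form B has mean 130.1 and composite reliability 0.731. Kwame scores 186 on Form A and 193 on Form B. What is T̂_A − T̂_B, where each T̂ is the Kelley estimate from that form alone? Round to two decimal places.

2.54

T̂_A = 0.871(186) + 0.129(128.8) = 178.6212
T̂_B = 0.731(193) + 0.269(130.1) = 176.0799
T̂_A − T̂_B = 2.5413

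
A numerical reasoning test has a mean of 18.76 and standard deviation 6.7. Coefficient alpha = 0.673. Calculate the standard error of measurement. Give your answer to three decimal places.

SEM = SD · √(1 − ρ) = 6.7 × √0.327 = 6.7 × 0.5718 = 3.8313

3.831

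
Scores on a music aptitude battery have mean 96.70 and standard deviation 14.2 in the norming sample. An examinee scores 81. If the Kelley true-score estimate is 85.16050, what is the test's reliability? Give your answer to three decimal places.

0.735

T̂ = ρX + (1 − ρ)μ  ⇒  T̂ − μ = ρ(X − μ)
ρ = (T̂ − μ)/(X − μ) = (85.16050 − 96.70) / (81 − 96.70) = -11.53950 / -15.70 = 0.73500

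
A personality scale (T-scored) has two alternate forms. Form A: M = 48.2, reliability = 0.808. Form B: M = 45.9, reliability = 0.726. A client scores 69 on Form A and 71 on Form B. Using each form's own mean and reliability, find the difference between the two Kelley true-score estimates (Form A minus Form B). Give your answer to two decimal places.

0.88

T̂_A = 0.808(69) + 0.192(48.2) = 65.0064
T̂_B = 0.726(71) + 0.274(45.9) = 64.1226
T̂_A − T̂_B = 0.8838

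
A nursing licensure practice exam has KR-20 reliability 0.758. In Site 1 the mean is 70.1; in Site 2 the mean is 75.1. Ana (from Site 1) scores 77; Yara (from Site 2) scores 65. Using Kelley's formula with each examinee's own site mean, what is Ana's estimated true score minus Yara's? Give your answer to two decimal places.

7.89

T̂_Ana = 0.758(77) + 0.242(70.1) = 75.3302
T̂_Yara = 0.758(65) + 0.242(75.1) = 67.4442
Difference = 75.3302 − 67.4442 = 7.8860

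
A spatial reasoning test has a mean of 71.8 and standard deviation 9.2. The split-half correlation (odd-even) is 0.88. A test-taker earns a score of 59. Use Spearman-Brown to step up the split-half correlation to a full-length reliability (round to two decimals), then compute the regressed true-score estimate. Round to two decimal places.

59.77

Spearman-Brown: ρ = 2r/(1 + r) = 2(0.88)/(1 + 0.88) = 1.760/1.88 = 0.9362 → 0.94
T̂ = ρX + (1 − ρ)μ
  = 0.94 × 59 + 0.06 × 71.8
  = 55.46 + 4.308
  = 59.768
  ≈ 59.77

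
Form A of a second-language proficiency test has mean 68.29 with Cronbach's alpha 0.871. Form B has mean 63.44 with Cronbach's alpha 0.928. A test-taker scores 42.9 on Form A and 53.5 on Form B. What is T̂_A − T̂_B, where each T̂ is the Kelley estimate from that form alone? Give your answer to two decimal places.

T̂_A = 0.871(42.9) + 0.129(68.29) = 46.1753
T̂_B = 0.928(53.5) + 0.072(63.44) = 54.2157
T̂_A − T̂_B = -8.0404

-8.04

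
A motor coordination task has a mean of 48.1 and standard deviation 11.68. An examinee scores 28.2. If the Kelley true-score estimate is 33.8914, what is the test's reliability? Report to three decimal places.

T̂ = ρX + (1 − ρ)μ  ⇒  T̂ − μ = ρ(X − μ)
ρ = (T̂ − μ)/(X − μ) = (33.8914 − 48.1) / (28.2 − 48.1) = -14.2086 / -19.9 = 0.71400

0.714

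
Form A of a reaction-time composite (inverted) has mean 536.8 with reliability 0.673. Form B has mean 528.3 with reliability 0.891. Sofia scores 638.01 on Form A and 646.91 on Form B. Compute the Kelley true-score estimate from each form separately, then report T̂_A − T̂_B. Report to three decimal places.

T̂_A = 0.673(638.01) + 0.327(536.8) = 604.91433
T̂_B = 0.891(646.91) + 0.109(528.3) = 633.98151
T̂_A − T̂_B = -29.06718

-29.067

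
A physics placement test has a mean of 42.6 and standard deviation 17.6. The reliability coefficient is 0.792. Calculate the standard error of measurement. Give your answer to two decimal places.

SEM = SD · √(1 − ρ) = 17.6 × √0.208 = 17.6 × 0.4561 = 8.027

8.03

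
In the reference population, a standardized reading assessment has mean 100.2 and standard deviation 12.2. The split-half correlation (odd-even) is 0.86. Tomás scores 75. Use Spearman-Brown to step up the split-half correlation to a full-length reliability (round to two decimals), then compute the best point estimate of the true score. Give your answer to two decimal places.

77.02

Spearman-Brown: ρ = 2r/(1 + r) = 2(0.86)/(1 + 0.86) = 1.720/1.86 = 0.9247 → 0.92
Weight the observed score by reliability and the mean by (1 − reliability): T̂ = 0.92·75 + 0.08·100.2 = 69.00 + 8.016 = 77.016.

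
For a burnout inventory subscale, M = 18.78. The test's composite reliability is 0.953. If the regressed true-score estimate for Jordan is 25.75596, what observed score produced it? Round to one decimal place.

26.1

T̂ = ρX + (1 − ρ)μ  ⇒  X = (T̂ − (1 − ρ)μ) / ρ
X = (25.75596 − 0.047 × 18.78) / 0.953 = (25.75596 − 0.88266) / 0.953 = 24.87330 / 0.953 = 26.100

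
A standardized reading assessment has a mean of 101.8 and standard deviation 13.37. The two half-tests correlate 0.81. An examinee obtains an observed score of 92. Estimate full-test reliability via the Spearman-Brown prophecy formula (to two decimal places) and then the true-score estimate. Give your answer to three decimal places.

Spearman-Brown: ρ = 2r/(1 + r) = 2(0.81)/(1 + 0.81) = 1.620/1.81 = 0.8950 → 0.90
Regress the observed score toward the mean by the unreliability: T̂ = 0.90·92 + 0.10·101.8 = 82.80 + 10.180 = 92.9800.

92.980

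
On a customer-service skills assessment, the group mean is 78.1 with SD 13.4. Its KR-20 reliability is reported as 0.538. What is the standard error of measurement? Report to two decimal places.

SEM = SD · √(1 − ρ) = 13.4 × √0.462 = 13.4 × 0.6797 = 9.108

9.11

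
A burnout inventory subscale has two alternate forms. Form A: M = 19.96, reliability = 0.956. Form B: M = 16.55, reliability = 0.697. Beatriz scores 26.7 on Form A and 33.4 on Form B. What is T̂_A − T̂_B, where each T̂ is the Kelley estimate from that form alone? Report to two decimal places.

-1.89

T̂_A = 0.956(26.7) + 0.044(19.96) = 26.4034
T̂_B = 0.697(33.4) + 0.303(16.55) = 28.2944
T̂_A − T̂_B = -1.8910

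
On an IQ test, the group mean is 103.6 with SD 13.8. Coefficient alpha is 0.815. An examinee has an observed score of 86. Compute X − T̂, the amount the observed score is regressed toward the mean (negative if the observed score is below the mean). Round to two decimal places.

-3.26

T̂ = 0.815(86) + 0.185(103.6) = 70.090 + 19.1660 = 89.2560 → 89.256
X − T̂ = 86 − 89.256 = -3.256 → -3.26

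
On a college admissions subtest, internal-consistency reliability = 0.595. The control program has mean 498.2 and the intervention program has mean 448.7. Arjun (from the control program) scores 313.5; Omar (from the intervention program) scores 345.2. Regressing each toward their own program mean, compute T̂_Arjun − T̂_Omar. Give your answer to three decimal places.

T̂_Arjun = 0.595(313.5) + 0.405(498.2) = 388.30350
T̂_Omar = 0.595(345.2) + 0.405(448.7) = 387.11750
Difference = 388.30350 − 387.11750 = 1.18600

1.186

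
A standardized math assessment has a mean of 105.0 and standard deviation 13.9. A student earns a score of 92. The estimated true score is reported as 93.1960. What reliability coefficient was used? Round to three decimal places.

T̂ = ρX + (1 − ρ)μ  ⇒  T̂ − μ = ρ(X − μ)
ρ = (T̂ − μ)/(X − μ) = (93.1960 − 105.0) / (92 − 105.0) = -11.8040 / -13.0 = 0.90800

0.908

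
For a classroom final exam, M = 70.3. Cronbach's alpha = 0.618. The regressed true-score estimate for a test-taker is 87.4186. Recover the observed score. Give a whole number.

T̂ = ρX + (1 − ρ)μ  ⇒  X = (T̂ − (1 − ρ)μ) / ρ
X = (87.4186 − 0.382 × 70.3) / 0.618 = (87.4186 − 26.8546) / 0.618 = 60.5640 / 0.618 = 98.00

98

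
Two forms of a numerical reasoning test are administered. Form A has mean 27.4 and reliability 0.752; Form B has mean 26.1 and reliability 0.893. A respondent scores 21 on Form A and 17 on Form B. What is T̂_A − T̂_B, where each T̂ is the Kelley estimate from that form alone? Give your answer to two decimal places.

T̂_A = 0.752(21) + 0.248(27.4) = 22.5872
T̂_B = 0.893(17) + 0.107(26.1) = 17.9737
T̂_A − T̂_B = 4.6135

4.61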